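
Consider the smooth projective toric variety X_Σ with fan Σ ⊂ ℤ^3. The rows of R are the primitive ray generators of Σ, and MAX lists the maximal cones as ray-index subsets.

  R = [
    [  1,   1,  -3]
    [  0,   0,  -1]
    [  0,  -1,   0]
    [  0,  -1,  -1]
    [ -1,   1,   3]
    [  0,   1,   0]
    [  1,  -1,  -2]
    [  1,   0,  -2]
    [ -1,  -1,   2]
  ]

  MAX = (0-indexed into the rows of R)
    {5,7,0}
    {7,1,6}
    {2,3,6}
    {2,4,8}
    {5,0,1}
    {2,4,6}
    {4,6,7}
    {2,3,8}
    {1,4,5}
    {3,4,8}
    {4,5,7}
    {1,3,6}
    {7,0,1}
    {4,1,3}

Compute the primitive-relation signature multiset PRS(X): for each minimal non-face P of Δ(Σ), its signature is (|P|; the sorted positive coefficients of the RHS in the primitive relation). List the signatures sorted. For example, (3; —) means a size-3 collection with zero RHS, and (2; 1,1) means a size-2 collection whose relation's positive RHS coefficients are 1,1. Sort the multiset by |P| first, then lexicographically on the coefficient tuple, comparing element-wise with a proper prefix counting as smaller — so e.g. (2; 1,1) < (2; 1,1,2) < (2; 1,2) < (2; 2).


Minimal non-faces — 20 found among 9 rays, 14 max cones:

  {2,5}:  v_{2} + v_{5} = 0  →  sig = (2; —)
  {0,8}:  v_{0} + v_{8} = v_{1}  →  sig = (2; 1)
  {1,2}:  v_{1} + v_{2} = v_{3}  →  sig = (2; 1)
  {2,7}:  v_{2} + v_{7} = v_{6}  →  sig = (2; 1)
  {3,5}:  v_{3} + v_{5} = v_{1}  →  sig = (2; 1)
  {5,6}:  v_{5} + v_{6} = v_{7}  →  sig = (2; 1)
  {7,8}:  v_{7} + v_{8} = v_{2}  →  sig = (2; 1)
  {0,2}:  v_{0} + v_{2} = v_{1} + v_{7}  →  sig = (2; 1,1)
  {3,7}:  v_{3} + v_{7} = v_{1} + v_{6}  →  sig = (2; 1,1)
  {5,8}:  v_{5} + v_{8} = v_{3} + v_{4}  →  sig = (2; 1,1)
  {0,3}:  v_{0} + v_{3} = 2·v_{1} + v_{7}  →  sig = (2; 1,2)
  {0,6}:  v_{0} + v_{6} = v_{1} + 2·v_{7}  →  sig = (2; 1,2)
  {1,8}:  v_{1} + v_{8} = 2·v_{3} + v_{4}  →  sig = (2; 1,2)
  {0,4}:  v_{0} + v_{4} = 2·v_{5}  →  sig = (2; 2)
  {6,8}:  v_{6} + v_{8} = 2·v_{2}  →  sig = (2; 2)
  {1,4,6}:  v_{1} + v_{4} + v_{6} = 0  →  sig = (3; —)
  {1,4,7}:  v_{1} + v_{4} + v_{7} = v_{5}  →  sig = (3; 1)
  {1,5,7}:  v_{1} + v_{5} + v_{7} = v_{0}  →  sig = (3; 1)
  {2,3,4}:  v_{2} + v_{3} + v_{4} = v_{8}  →  sig = (3; 1)
  {3,4,6}:  v_{3} + v_{4} + v_{6} = v_{2}  →  sig = (3; 1)

Sorted signature multiset PRS(X):
    (2; —)
    (2; 1)
    (2; 1)
    (2; 1)
    (2; 1)
    (2; 1)
    (2; 1)
    (2; 1,1)
    (2; 1,1)
    (2; 1,1)
    (2; 1,2)
    (2; 1,2)
    (2; 1,2)
    (2; 2)
    (2; 2)
    (3; —)
    (3; 1)
    (3; 1)
    (3; 1)
    (3; 1)


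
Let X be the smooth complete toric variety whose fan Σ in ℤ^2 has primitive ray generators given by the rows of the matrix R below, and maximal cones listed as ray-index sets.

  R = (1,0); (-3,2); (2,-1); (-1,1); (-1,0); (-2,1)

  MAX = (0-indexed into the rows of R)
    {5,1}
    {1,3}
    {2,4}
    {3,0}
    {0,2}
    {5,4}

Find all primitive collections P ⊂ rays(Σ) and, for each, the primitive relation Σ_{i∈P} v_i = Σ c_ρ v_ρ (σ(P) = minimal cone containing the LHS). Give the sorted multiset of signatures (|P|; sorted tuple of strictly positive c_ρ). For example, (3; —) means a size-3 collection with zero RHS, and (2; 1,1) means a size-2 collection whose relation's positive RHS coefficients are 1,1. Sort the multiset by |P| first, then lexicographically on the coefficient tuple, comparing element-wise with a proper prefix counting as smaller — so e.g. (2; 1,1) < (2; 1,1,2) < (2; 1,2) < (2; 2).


Δ(Σ) — 6 vertices, 9 min non-faces:

  P={0,4}:  v_{0} + v_{4} = 0  so sig = (2; —)
  P={2,5}:  v_{2} + v_{5} = 0  so sig = (2; —)
  P={0,5}:  v_{0} + v_{5} = v_{3}  so sig = (2; 1)
  P={1,2}:  v_{1} + v_{2} = v_{3}  so sig = (2; 1)
  P={2,3}:  v_{2} + v_{3} = v_{0}  so sig = (2; 1)
  P={3,4}:  v_{3} + v_{4} = v_{5}  so sig = (2; 1)
  P={3,5}:  v_{3} + v_{5} = v_{1}  so sig = (2; 1)
  P={0,1}:  v_{0} + v_{1} = 2·v_{3}  so sig = (2; 2)
  P={1,4}:  v_{1} + v_{4} = 2·v_{5}  so sig = (2; 2)

so the primitive-relation signature multiset is
[(2; —), (2; —), (2; 1), (2; 1), (2; 1), (2; 1), (2; 1), (2; 2), (2; 2)]


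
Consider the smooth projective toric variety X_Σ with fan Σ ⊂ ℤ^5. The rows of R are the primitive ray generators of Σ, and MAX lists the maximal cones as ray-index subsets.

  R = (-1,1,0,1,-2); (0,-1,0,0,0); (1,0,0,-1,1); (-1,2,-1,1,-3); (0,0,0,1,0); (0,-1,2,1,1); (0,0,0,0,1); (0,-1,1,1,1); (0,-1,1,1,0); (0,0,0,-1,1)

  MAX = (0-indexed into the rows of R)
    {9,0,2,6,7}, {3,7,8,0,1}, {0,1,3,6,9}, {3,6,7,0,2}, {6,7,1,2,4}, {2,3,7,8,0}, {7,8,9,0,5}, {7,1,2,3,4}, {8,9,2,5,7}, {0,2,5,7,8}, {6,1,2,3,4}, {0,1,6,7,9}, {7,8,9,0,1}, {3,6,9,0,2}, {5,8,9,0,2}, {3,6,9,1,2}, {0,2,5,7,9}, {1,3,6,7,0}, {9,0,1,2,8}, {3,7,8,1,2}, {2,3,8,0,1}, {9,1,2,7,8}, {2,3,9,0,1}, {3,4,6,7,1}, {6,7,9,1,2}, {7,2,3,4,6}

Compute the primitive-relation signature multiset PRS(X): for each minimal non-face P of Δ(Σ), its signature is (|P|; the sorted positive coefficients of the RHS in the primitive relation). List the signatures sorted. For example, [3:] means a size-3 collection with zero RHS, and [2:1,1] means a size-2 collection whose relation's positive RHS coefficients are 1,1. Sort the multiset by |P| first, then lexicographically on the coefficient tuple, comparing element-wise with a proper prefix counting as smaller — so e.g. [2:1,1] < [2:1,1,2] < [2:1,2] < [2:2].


Primitive collections (14):

  {4,9}:  v_{4} + v_{9} = v_{6}  ⇒ sig = [2:1]
  {6,8}:  v_{6} + v_{8} = v_{7}  ⇒ sig = [2:1]
  {0,4}:  v_{0} + v_{4} = v_{3} + v_{7}  ⇒ sig = [2:1,1]
  {4,8}:  v_{4} + v_{8} = v_{1} + v_{2} + v_{3} + 2·v_{7}  ⇒ sig = [2:1,1,1,2]
  {5,6}:  v_{5} + v_{6} = v_{0} + v_{2} + 2·v_{7} + v_{9}  ⇒ sig = [2:1,1,1,2]
  {3,5}:  v_{3} + v_{5} = 2·v_{0} + v_{2} + v_{7}  ⇒ sig = [2:1,1,2]
  {4,5}:  v_{4} + v_{5} = v_{0} + v_{2} + 2·v_{7}  ⇒ sig = [2:1,1,2]
  {1,5}:  v_{1} + v_{5} = 2·v_{8} + v_{9}  ⇒ sig = [2:1,2]
  {3,8,9}:  v_{3} + v_{8} + v_{9} = v_{0}  ⇒ sig = [3:1]
  {3,7,9}:  v_{3} + v_{7} + v_{9} = v_{0} + v_{6}  ⇒ sig = [3:1,1]
  {0,1,2,6}:  v_{0} + v_{1} + v_{2} + v_{6} = 0  ⇒ sig = [4:]
  {0,1,2,7}:  v_{0} + v_{1} + v_{2} + v_{7} = v_{8}  ⇒ sig = [4:1]
  {0,2,7,8,9}:  v_{0} + v_{2} + v_{7} + v_{8} + v_{9} = v_{5}  ⇒ sig = [5:1]
  {1,2,3,6,7}:  v_{1} + v_{2} + v_{3} + v_{6} + v_{7} = v_{4}  ⇒ sig = [5:1]

so the primitive-relation signature multiset is
{ [2:1] ×2,  [2:1,1],  [2:1,1,1,2] ×2,  [2:1,1,2] ×2,  [2:1,2],  [3:1],  [3:1,1],  [4:],  [4:1],  [5:1] ×2 }


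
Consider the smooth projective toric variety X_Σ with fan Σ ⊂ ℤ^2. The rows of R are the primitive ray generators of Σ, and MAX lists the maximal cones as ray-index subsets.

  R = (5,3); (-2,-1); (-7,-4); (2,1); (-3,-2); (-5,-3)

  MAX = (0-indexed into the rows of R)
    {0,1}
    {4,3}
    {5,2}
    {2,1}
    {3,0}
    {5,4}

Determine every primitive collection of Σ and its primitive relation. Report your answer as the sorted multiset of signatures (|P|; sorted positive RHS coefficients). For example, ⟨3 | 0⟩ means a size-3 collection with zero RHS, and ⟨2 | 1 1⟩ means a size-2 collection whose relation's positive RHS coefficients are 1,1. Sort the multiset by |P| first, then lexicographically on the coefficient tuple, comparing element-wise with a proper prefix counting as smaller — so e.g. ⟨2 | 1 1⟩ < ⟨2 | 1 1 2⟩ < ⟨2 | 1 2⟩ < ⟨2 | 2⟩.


9 collections generate NE(X_Σ); each relation:

  P = {0,5}:  v_{0} + v_{5} = 0  ⟹  sig = ⟨2 | 0⟩
  P = {1,3}:  v_{1} + v_{3} = 0  ⟹  sig = ⟨2 | 0⟩
  P = {0,2}:  v_{0} + v_{2} = v_{1}  ⟹  sig = ⟨2 | 1⟩
  P = {0,4}:  v_{0} + v_{4} = v_{3}  ⟹  sig = ⟨2 | 1⟩
  P = {1,4}:  v_{1} + v_{4} = v_{5}  ⟹  sig = ⟨2 | 1⟩
  P = {1,5}:  v_{1} + v_{5} = v_{2}  ⟹  sig = ⟨2 | 1⟩
  P = {2,3}:  v_{2} + v_{3} = v_{5}  ⟹  sig = ⟨2 | 1⟩
  P = {3,5}:  v_{3} + v_{5} = v_{4}  ⟹  sig = ⟨2 | 1⟩
  P = {2,4}:  v_{2} + v_{4} = 2·v_{5}  ⟹  sig = ⟨2 | 2⟩

Signatures (|P|; sorted positive RHS coefficients), sorted:
    ⟨2 | 0⟩
    ⟨2 | 0⟩
    ⟨2 | 1⟩
    ⟨2 | 1⟩
    ⟨2 | 1⟩
    ⟨2 | 1⟩
    ⟨2 | 1⟩
    ⟨2 | 1⟩
    ⟨2 | 2⟩


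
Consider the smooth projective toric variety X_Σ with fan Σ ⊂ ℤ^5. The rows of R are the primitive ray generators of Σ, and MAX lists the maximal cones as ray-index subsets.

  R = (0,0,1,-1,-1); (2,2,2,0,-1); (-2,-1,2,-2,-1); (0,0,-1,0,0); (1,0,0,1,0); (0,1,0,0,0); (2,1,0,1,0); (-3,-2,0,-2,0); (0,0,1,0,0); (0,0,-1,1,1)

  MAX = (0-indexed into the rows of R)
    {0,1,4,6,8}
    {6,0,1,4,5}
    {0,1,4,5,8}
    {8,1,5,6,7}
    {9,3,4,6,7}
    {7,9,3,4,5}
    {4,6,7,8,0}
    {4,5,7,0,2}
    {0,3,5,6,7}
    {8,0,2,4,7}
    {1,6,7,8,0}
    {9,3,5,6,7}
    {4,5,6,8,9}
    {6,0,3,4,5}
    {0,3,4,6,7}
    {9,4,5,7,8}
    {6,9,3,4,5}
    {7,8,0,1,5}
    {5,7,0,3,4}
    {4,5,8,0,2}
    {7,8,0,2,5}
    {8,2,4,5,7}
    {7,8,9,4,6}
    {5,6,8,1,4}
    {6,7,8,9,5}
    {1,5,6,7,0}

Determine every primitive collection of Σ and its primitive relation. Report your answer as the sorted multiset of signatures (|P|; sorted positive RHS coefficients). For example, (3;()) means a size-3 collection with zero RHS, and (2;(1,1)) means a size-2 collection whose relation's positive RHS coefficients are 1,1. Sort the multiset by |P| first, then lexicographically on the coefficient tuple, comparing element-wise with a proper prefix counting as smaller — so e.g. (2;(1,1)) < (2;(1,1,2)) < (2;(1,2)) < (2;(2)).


Primitive collections (12):

  {0,9}:  v_{0} + v_{9} = 0 ; sig = (2;())
  {3,8}:  v_{3} + v_{8} = 0 ; sig = (2;())
  {2,6}:  v_{2} + v_{6} = v_{0} + v_{8} ; sig = (2;(1,1))
  {1,3}:  v_{1} + v_{3} = v_{0} + v_{5} + v_{6} ; sig = (2;(1,1,1))
  {1,9}:  v_{1} + v_{9} = v_{5} + v_{6} + v_{8} ; sig = (2;(1,1,1))
  {2,3}:  v_{2} + v_{3} = v_{0} + v_{4} + v_{5} + v_{7} ; sig = (2;(1,1,1,1))
  {2,9}:  v_{2} + v_{9} = v_{4} + v_{5} + v_{7} + v_{8} ; sig = (2;(1,1,1,1))
  {1,2}:  v_{1} + v_{2} = 2·v_{0} + v_{5} + 2·v_{8} ; sig = (2;(1,2,2))
  {1,4,7}:  v_{1} + v_{4} + v_{7} = v_{0} + v_{8} ; sig = (3;(1,1))
  {4,5,6,7}:  v_{4} + v_{5} + v_{6} + v_{7} = 0 ; sig = (4;())
  {0,5,6,8}:  v_{0} + v_{5} + v_{6} + v_{8} = v_{1} ; sig = (4;(1))
  {0,4,5,7,8}:  v_{0} + v_{4} + v_{5} + v_{7} + v_{8} = v_{2} ; sig = (5;(1))

Signatures (|P|; sorted positive RHS coefficients), sorted:
{ (2;()) ×2,  (2;(1,1)),  (2;(1,1,1)) ×2,  (2;(1,1,1,1)) ×2,  (2;(1,2,2)),  (3;(1,1)),  (4;()),  (4;(1)),  (5;(1)) }


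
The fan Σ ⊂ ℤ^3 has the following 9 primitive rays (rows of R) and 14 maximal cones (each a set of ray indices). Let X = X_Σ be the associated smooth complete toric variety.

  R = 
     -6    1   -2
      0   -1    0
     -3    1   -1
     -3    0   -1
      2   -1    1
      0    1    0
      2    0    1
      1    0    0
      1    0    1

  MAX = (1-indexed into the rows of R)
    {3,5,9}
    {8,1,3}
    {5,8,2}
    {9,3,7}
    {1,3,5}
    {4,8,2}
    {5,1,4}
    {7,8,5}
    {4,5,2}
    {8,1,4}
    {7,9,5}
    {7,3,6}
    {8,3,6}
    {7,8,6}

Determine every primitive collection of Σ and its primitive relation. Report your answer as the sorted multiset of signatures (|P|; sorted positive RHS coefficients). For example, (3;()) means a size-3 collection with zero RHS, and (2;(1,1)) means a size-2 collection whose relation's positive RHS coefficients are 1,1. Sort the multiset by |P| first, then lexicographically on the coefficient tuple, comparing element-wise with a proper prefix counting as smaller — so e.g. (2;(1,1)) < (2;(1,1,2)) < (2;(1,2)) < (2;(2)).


20 minimal non-faces of Δ(Σ) (on 9 rays):

  {2,6}:  v_{2} + v_{6} = 0  ⇒ sig = (2;())
  {2,3}:  v_{2} + v_{3} = v_{4}  ⇒ sig = (2;(1))
  {2,7}:  v_{2} + v_{7} = v_{5}  ⇒ sig = (2;(1))
  {3,4}:  v_{3} + v_{4} = v_{1}  ⇒ sig = (2;(1))
  {4,6}:  v_{4} + v_{6} = v_{3}  ⇒ sig = (2;(1))
  {5,6}:  v_{5} + v_{6} = v_{7}  ⇒ sig = (2;(1))
  {8,9}:  v_{8} + v_{9} = v_{7}  ⇒ sig = (2;(1))
  {4,7}:  v_{4} + v_{7} = v_{3} + v_{5}  ⇒ sig = (2;(1,1))
  {1,7}:  v_{1} + v_{7} = 2·v_{3} + v_{5}  ⇒ sig = (2;(1,2))
  {2,9}:  v_{2} + v_{9} = v_{3} + 2·v_{5}  ⇒ sig = (2;(1,2))
  {6,9}:  v_{6} + v_{9} = v_{3} + 2·v_{7}  ⇒ sig = (2;(1,2))
  {1,2}:  v_{1} + v_{2} = 2·v_{4}  ⇒ sig = (2;(2))
  {1,6}:  v_{1} + v_{6} = 2·v_{3}  ⇒ sig = (2;(2))
  {4,9}:  v_{4} + v_{9} = 2·v_{3} + 2·v_{5}  ⇒ sig = (2;(2,2))
  {1,9}:  v_{1} + v_{9} = 3·v_{3} + 2·v_{5}  ⇒ sig = (2;(2,3))
  {3,5,8}:  v_{3} + v_{5} + v_{8} = 0  ⇒ sig = (3;())
  {1,5,8}:  v_{1} + v_{5} + v_{8} = v_{4}  ⇒ sig = (3;(1))
  {3,5,7}:  v_{3} + v_{5} + v_{7} = v_{9}  ⇒ sig = (3;(1))
  {3,7,8}:  v_{3} + v_{7} + v_{8} = v_{6}  ⇒ sig = (3;(1))
  {4,5,8}:  v_{4} + v_{5} + v_{8} = v_{2}  ⇒ sig = (3;(1))

Hence PRS(X_Σ) =
{ (2;()),  (2;(1)) ×6,  (2;(1,1)),  (2;(1,2)) ×3,  (2;(2)) ×2,  (2;(2,2)),  (2;(2,3)),  (3;()),  (3;(1)) ×4 }


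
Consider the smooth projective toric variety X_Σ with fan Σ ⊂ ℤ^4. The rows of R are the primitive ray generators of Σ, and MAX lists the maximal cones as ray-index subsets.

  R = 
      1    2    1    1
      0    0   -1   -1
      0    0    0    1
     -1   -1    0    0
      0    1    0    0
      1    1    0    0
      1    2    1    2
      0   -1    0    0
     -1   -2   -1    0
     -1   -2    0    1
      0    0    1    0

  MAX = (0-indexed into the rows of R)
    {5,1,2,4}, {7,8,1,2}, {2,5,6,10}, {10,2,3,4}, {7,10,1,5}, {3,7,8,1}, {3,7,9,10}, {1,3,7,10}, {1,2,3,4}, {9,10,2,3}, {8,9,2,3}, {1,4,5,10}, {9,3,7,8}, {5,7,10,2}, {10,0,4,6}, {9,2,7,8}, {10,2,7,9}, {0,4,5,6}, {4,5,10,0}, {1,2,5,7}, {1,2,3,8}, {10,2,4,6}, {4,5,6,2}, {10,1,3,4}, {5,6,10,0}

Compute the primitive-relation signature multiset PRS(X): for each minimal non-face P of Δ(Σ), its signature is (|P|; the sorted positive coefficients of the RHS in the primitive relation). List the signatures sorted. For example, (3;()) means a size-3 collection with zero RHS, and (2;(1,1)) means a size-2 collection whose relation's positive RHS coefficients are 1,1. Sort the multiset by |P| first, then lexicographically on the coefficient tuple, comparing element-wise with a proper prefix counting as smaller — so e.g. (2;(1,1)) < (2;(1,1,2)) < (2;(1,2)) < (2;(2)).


Σ has 23 primitive collections:

  • {3,5}:  v_{3} + v_{5} = 0  ⟹  sig = (2;())
  • {4,7}:  v_{4} + v_{7} = 0  ⟹  sig = (2;())
  • {0,2}:  v_{0} + v_{2} = v_{6}  ⟹  sig = (2;(1))
  • {0,8}:  v_{0} + v_{8} = v_{2}  ⟹  sig = (2;(1))
  • {1,9}:  v_{1} + v_{9} = v_{8}  ⟹  sig = (2;(1))
  • {0,1}:  v_{0} + v_{1} = v_{4} + v_{5}  ⟹  sig = (2;(1,1))
  • {4,9}:  v_{4} + v_{9} = v_{2} + v_{3}  ⟹  sig = (2;(1,1))
  • {5,9}:  v_{5} + v_{9} = v_{2} + v_{7}  ⟹  sig = (2;(1,1))
  • {8,10}:  v_{8} + v_{10} = v_{3} + v_{7}  ⟹  sig = (2;(1,1))
  • {0,3}:  v_{0} + v_{3} = v_{2} + v_{4} + v_{10}  ⟹  sig = (2;(1,1,1))
  • {0,7}:  v_{0} + v_{7} = v_{2} + v_{5} + v_{10}  ⟹  sig = (2;(1,1,1))
  • {1,6}:  v_{1} + v_{6} = v_{2} + v_{4} + v_{5}  ⟹  sig = (2;(1,1,1))
  • {4,8}:  v_{4} + v_{8} = v_{1} + v_{2} + v_{3}  ⟹  sig = (2;(1,1,1))
  • {5,8}:  v_{5} + v_{8} = v_{1} + v_{2} + v_{7}  ⟹  sig = (2;(1,1,1))
  • {3,6}:  v_{3} + v_{6} = 2·v_{2} + v_{4} + v_{10}  ⟹  sig = (2;(1,1,2))
  • {6,7}:  v_{6} + v_{7} = 2·v_{2} + v_{5} + v_{10}  ⟹  sig = (2;(1,1,2))
  • {0,9}:  v_{0} + v_{9} = 2·v_{2} + v_{10}  ⟹  sig = (2;(1,2))
  • {6,9}:  v_{6} + v_{9} = 3·v_{2} + v_{10}  ⟹  sig = (2;(1,3))
  • {6,8}:  v_{6} + v_{8} = 2·v_{2}  ⟹  sig = (2;(2))
  • {1,2,10}:  v_{1} + v_{2} + v_{10} = 0  ⟹  sig = (3;())
  • {2,3,7}:  v_{2} + v_{3} + v_{7} = v_{9}  ⟹  sig = (3;(1))
  • {2,4,5,10}:  v_{2} + v_{4} + v_{5} + v_{10} = v_{0}  ⟹  sig = (4;(1))
  • {4,5,6,10}:  v_{4} + v_{5} + v_{6} + v_{10} = 2·v_{0}  ⟹  sig = (4;(2))

Sorted signature multiset PRS(X):
    (2;())
    (2;())
    (2;(1))
    (2;(1))
    (2;(1))
    (2;(1,1))
    (2;(1,1))
    (2;(1,1))
    (2;(1,1))
    (2;(1,1,1))
    (2;(1,1,1))
    (2;(1,1,1))
    (2;(1,1,1))
    (2;(1,1,1))
    (2;(1,1,2))
    (2;(1,1,2))
    (2;(1,2))
    (2;(1,3))
    (2;(2))
    (3;())
    (3;(1))
    (4;(1))
    (4;(2))


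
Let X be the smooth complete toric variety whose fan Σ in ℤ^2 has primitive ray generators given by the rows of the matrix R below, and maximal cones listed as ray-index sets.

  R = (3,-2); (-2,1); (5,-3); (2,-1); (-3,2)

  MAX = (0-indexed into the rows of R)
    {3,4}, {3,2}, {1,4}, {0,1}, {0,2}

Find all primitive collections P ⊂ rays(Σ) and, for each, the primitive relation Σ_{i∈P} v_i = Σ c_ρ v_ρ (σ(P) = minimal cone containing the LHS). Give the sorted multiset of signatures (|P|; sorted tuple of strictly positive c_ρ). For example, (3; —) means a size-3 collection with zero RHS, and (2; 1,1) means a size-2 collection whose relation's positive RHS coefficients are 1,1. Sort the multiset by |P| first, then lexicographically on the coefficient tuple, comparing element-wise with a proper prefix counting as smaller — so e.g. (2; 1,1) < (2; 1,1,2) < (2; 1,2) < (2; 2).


Σ has 5 primitive collections:

  {0,4}:  v_{0} + v_{4} = 0  so sig = (2; —)
  {1,3}:  v_{1} + v_{3} = 0  so sig = (2; —)
  {0,3}:  v_{0} + v_{3} = v_{2}  so sig = (2; 1)
  {1,2}:  v_{1} + v_{2} = v_{0}  so sig = (2; 1)
  {2,4}:  v_{2} + v_{4} = v_{3}  so sig = (2; 1)

Sorted signature multiset PRS(X):
[(2; —), (2; —), (2; 1), (2; 1), (2; 1)]


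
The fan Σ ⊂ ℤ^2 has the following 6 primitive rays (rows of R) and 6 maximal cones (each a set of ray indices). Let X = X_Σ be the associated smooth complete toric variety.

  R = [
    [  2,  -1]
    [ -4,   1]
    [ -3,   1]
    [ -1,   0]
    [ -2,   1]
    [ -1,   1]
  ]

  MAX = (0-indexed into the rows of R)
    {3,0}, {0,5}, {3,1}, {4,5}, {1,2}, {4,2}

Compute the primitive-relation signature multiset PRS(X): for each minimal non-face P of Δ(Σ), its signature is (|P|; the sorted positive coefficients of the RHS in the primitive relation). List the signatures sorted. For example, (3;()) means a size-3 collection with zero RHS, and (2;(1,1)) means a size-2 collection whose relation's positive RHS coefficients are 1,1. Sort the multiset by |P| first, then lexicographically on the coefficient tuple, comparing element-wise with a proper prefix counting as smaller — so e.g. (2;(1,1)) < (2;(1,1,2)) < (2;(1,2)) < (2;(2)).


Σ has 9 primitive collections:

  • {0,4}:  v_{0} + v_{4} = 0 ; sig = (2;())
  • {0,2}:  v_{0} + v_{2} = v_{3} ; sig = (2;(1))
  • {2,3}:  v_{2} + v_{3} = v_{1} ; sig = (2;(1))
  • {3,4}:  v_{3} + v_{4} = v_{2} ; sig = (2;(1))
  • {3,5}:  v_{3} + v_{5} = v_{4} ; sig = (2;(1))
  • {1,5}:  v_{1} + v_{5} = v_{2} + v_{4} ; sig = (2;(1,1))
  • {0,1}:  v_{0} + v_{1} = 2·v_{3} ; sig = (2;(2))
  • {1,4}:  v_{1} + v_{4} = 2·v_{2} ; sig = (2;(2))
  • {2,5}:  v_{2} + v_{5} = 2·v_{4} ; sig = (2;(2))

Signatures (|P|; sorted positive RHS coefficients), sorted:
    (2;())
    (2;(1))
    (2;(1))
    (2;(1))
    (2;(1))
    (2;(1,1))
    (2;(2))
    (2;(2))
    (2;(2))


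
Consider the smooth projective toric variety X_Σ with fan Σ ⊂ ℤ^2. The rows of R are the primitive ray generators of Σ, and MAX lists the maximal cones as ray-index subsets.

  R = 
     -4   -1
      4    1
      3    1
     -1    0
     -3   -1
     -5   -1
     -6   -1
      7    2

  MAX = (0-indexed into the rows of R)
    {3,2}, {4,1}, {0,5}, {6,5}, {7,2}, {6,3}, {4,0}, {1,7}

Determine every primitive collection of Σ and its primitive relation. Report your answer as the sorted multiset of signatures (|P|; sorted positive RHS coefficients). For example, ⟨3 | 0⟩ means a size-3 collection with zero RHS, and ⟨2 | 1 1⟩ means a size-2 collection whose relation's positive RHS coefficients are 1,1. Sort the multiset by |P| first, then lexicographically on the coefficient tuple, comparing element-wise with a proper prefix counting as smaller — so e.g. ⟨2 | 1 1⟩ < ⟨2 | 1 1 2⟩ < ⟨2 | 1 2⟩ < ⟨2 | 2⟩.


20 collections generate NE(X_Σ); each relation:

  P={0,1}:  v_{0} + v_{1} = 0 — sig = ⟨2 | 0⟩
  P={2,4}:  v_{2} + v_{4} = 0 — sig = ⟨2 | 0⟩
  P={0,2}:  v_{0} + v_{2} = v_{3} — sig = ⟨2 | 1⟩
  P={0,3}:  v_{0} + v_{3} = v_{5} — sig = ⟨2 | 1⟩
  P={0,7}:  v_{0} + v_{7} = v_{2} — sig = ⟨2 | 1⟩
  P={1,2}:  v_{1} + v_{2} = v_{7} — sig = ⟨2 | 1⟩
  P={1,3}:  v_{1} + v_{3} = v_{2} — sig = ⟨2 | 1⟩
  P={1,5}:  v_{1} + v_{5} = v_{3} — sig = ⟨2 | 1⟩
  P={3,4}:  v_{3} + v_{4} = v_{0} — sig = ⟨2 | 1⟩
  P={3,5}:  v_{3} + v_{5} = v_{6} — sig = ⟨2 | 1⟩
  P={4,7}:  v_{4} + v_{7} = v_{1} — sig = ⟨2 | 1⟩
  P={4,6}:  v_{4} + v_{6} = v_{0} + v_{5} — sig = ⟨2 | 1 1⟩
  P={5,7}:  v_{5} + v_{7} = v_{2} + v_{3} — sig = ⟨2 | 1 1⟩
  P={6,7}:  v_{6} + v_{7} = v_{2} + 2·v_{3} — sig = ⟨2 | 1 2⟩
  P={0,6}:  v_{0} + v_{6} = 2·v_{5} — sig = ⟨2 | 2⟩
  P={1,6}:  v_{1} + v_{6} = 2·v_{3} — sig = ⟨2 | 2⟩
  P={2,5}:  v_{2} + v_{5} = 2·v_{3} — sig = ⟨2 | 2⟩
  P={3,7}:  v_{3} + v_{7} = 2·v_{2} — sig = ⟨2 | 2⟩
  P={4,5}:  v_{4} + v_{5} = 2·v_{0} — sig = ⟨2 | 2⟩
  P={2,6}:  v_{2} + v_{6} = 3·v_{3} — sig = ⟨2 | 3⟩

Hence PRS(X_Σ) =
{ ⟨2 | 0⟩ ×2,  ⟨2 | 1⟩ ×9,  ⟨2 | 1 1⟩ ×2,  ⟨2 | 1 2⟩,  ⟨2 | 2⟩ ×5,  ⟨2 | 3⟩ }


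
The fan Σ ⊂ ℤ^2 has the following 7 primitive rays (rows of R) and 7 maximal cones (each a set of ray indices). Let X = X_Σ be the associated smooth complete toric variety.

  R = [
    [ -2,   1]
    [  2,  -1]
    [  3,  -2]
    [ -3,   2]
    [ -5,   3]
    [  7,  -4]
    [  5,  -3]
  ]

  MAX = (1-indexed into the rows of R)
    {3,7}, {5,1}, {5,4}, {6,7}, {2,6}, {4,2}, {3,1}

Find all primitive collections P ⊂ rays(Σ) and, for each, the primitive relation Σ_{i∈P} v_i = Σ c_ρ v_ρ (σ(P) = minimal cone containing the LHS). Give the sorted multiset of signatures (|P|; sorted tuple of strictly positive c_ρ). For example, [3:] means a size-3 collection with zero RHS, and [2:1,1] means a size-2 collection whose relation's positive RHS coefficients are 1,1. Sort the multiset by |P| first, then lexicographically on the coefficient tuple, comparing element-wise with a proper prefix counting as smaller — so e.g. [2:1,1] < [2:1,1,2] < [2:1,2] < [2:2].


Δ(Σ) — 7 vertices, 14 min non-faces:

  • {1,2}:  v_{1} + v_{2} = 0 ; sig = [2:]
  • {3,4}:  v_{3} + v_{4} = 0 ; sig = [2:]
  • {5,7}:  v_{5} + v_{7} = 0 ; sig = [2:]
  • {1,4}:  v_{1} + v_{4} = v_{5} ; sig = [2:1]
  • {1,6}:  v_{1} + v_{6} = v_{7} ; sig = [2:1]
  • {1,7}:  v_{1} + v_{7} = v_{3} ; sig = [2:1]
  • {2,3}:  v_{2} + v_{3} = v_{7} ; sig = [2:1]
  • {2,5}:  v_{2} + v_{5} = v_{4} ; sig = [2:1]
  • {2,7}:  v_{2} + v_{7} = v_{6} ; sig = [2:1]
  • {3,5}:  v_{3} + v_{5} = v_{1} ; sig = [2:1]
  • {4,7}:  v_{4} + v_{7} = v_{2} ; sig = [2:1]
  • {5,6}:  v_{5} + v_{6} = v_{2} ; sig = [2:1]
  • {3,6}:  v_{3} + v_{6} = 2·v_{7} ; sig = [2:2]
  • {4,6}:  v_{4} + v_{6} = 2·v_{2} ; sig = [2:2]

Sorted signature multiset PRS(X):
[[2:], [2:], [2:], [2:1], [2:1], [2:1], [2:1], [2:1], [2:1], [2:1], [2:1], [2:1], [2:2], [2:2]]


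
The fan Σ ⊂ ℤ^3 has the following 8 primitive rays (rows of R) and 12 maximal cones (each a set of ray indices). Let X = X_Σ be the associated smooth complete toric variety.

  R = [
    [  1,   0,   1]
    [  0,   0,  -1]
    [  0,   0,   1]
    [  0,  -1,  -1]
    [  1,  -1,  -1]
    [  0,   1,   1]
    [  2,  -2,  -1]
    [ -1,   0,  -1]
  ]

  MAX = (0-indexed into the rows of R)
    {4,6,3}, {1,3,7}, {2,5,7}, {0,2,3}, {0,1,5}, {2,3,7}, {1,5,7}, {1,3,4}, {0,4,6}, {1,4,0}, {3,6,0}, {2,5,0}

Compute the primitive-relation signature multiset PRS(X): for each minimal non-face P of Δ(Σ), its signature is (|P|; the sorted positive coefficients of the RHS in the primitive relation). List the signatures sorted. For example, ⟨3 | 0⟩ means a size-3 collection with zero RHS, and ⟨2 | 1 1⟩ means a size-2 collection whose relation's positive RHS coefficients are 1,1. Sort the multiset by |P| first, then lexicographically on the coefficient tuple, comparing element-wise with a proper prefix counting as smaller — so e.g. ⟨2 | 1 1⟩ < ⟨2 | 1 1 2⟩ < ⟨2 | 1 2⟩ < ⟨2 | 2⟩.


12 minimal non-faces of Δ(Σ) (on 8 rays):

  • {0,7}:  v_{0} + v_{7} = 0  ⇒ sig = ⟨2 | 0⟩
  • {1,2}:  v_{1} + v_{2} = 0  ⇒ sig = ⟨2 | 0⟩
  • {3,5}:  v_{3} + v_{5} = 0  ⇒ sig = ⟨2 | 0⟩
  • {2,4}:  v_{2} + v_{4} = v_{0} + v_{3}  ⇒ sig = ⟨2 | 1 1⟩
  • {4,5}:  v_{4} + v_{5} = v_{0} + v_{1}  ⇒ sig = ⟨2 | 1 1⟩
  • {4,7}:  v_{4} + v_{7} = v_{1} + v_{3}  ⇒ sig = ⟨2 | 1 1⟩
  • {5,6}:  v_{5} + v_{6} = v_{0} + v_{4}  ⇒ sig = ⟨2 | 1 1⟩
  • {6,7}:  v_{6} + v_{7} = v_{3} + v_{4}  ⇒ sig = ⟨2 | 1 1⟩
  • {1,6}:  v_{1} + v_{6} = 2·v_{4}  ⇒ sig = ⟨2 | 2⟩
  • {2,6}:  v_{2} + v_{6} = 2·v_{0} + 2·v_{3}  ⇒ sig = ⟨2 | 2 2⟩
  • {0,1,3}:  v_{0} + v_{1} + v_{3} = v_{4}  ⇒ sig = ⟨3 | 1⟩
  • {0,3,4}:  v_{0} + v_{3} + v_{4} = v_{6}  ⇒ sig = ⟨3 | 1⟩

Hence PRS(X_Σ) =
    ⟨2 | 0⟩
    ⟨2 | 0⟩
    ⟨2 | 0⟩
    ⟨2 | 1 1⟩
    ⟨2 | 1 1⟩
    ⟨2 | 1 1⟩
    ⟨2 | 1 1⟩
    ⟨2 | 1 1⟩
    ⟨2 | 2⟩
    ⟨2 | 2 2⟩
    ⟨3 | 1⟩
    ⟨3 | 1⟩


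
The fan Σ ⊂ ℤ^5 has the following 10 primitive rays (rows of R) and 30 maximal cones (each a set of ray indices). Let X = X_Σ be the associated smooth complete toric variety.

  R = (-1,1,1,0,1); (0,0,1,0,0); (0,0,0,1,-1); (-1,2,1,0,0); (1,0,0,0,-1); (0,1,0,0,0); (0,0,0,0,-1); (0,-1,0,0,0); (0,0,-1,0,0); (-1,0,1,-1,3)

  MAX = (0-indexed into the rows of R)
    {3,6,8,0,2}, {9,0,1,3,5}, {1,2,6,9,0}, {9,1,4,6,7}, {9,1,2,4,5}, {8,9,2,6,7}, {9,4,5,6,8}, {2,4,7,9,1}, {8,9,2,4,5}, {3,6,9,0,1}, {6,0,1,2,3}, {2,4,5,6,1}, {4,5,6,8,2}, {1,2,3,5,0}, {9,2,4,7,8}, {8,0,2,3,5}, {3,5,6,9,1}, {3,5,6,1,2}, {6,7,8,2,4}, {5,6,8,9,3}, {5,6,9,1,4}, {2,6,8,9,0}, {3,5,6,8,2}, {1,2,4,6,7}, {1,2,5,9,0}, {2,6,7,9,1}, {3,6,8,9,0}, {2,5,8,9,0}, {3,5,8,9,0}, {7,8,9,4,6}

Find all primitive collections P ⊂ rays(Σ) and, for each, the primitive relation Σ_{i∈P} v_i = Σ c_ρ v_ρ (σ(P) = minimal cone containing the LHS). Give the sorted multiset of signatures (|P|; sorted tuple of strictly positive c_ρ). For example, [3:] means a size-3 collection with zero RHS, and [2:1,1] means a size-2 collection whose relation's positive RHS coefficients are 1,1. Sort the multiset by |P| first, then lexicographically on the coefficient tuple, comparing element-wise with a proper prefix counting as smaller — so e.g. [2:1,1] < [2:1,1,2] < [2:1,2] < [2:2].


Δ(Σ) — 10 vertices, 10 min non-faces:

  {1,8}:  v_{1} + v_{8} = 0 ; sig = [2:]
  {5,7}:  v_{5} + v_{7} = 0 ; sig = [2:]
  {0,4}:  v_{0} + v_{4} = v_{1} + v_{5} ; sig = [2:1,1]
  {3,7}:  v_{3} + v_{7} = v_{0} + v_{6} ; sig = [2:1,1]
  {0,7}:  v_{0} + v_{7} = v_{2} + v_{6} + v_{9} ; sig = [2:1,1,1]
  {3,4}:  v_{3} + v_{4} = v_{1} + 2·v_{5} + v_{6} ; sig = [2:1,1,2]
  {0,5,6}:  v_{0} + v_{5} + v_{6} = v_{3} ; sig = [3:1]
  {2,3,9}:  v_{2} + v_{3} + v_{9} = 2·v_{0} ; sig = [3:2]
  {2,4,6,9}:  v_{2} + v_{4} + v_{6} + v_{9} = v_{1} ; sig = [4:1]
  {2,5,6,9}:  v_{2} + v_{5} + v_{6} + v_{9} = v_{0} ; sig = [4:1]

Hence PRS(X_Σ) =
[[2:], [2:], [2:1,1], [2:1,1], [2:1,1,1], [2:1,1,2], [3:1], [3:2], [4:1], [4:1]]


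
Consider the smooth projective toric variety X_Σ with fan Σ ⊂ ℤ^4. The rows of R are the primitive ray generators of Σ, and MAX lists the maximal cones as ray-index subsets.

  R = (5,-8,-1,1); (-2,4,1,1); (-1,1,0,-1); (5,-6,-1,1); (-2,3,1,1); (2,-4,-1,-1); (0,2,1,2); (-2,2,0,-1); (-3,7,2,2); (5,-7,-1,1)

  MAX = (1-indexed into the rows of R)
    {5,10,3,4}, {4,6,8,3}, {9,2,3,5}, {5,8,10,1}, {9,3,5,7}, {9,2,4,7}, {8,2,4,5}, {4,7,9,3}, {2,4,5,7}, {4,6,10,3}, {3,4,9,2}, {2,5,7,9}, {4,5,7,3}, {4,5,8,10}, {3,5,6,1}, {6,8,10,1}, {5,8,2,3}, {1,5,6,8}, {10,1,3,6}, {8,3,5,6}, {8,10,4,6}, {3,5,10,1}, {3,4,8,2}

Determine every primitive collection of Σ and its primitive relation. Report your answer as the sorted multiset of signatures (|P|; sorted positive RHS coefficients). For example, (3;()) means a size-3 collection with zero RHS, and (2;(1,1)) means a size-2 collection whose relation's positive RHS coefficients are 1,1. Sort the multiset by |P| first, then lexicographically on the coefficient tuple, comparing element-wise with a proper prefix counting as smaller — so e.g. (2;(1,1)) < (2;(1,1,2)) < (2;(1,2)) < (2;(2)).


Δ(Σ) — 10 vertices, 20 min non-faces:

  P={2,6}:  v_{2} + v_{6} = 0  →  sig = (2;())
  P={7,8}:  v_{7} + v_{8} = v_{2}  →  sig = (2;(1))
  P={1,2}:  v_{1} + v_{2} = v_{5} + v_{10}  →  sig = (2;(1,1))
  P={2,10}:  v_{2} + v_{10} = v_{4} + v_{5}  →  sig = (2;(1,1))
  P={6,9}:  v_{6} + v_{9} = v_{3} + v_{7}  →  sig = (2;(1,1))
  P={6,7}:  v_{6} + v_{7} = v_{3} + v_{4} + v_{5}  →  sig = (2;(1,1,1))
  P={9,10}:  v_{9} + v_{10} = v_{3} + v_{4} + v_{5} + v_{7}  →  sig = (2;(1,1,1,1))
  P={1,7}:  v_{1} + v_{7} = v_{3} + v_{4} + 2·v_{5} + v_{10}  →  sig = (2;(1,1,1,2))
  P={8,9}:  v_{8} + v_{9} = 2·v_{2} + v_{3}  →  sig = (2;(1,2))
  P={7,10}:  v_{7} + v_{10} = v_{3} + 2·v_{4} + 2·v_{5}  →  sig = (2;(1,2,2))
  P={1,4}:  v_{1} + v_{4} = 2·v_{10}  →  sig = (2;(2))
  P={1,9}:  v_{1} + v_{9} = 2·v_{3} + 2·v_{4} + 3·v_{5}  →  sig = (2;(2,2,3))
  P={2,3,7}:  v_{2} + v_{3} + v_{7} = v_{9}  →  sig = (3;(1))
  P={3,8,10}:  v_{3} + v_{8} + v_{10} = v_{6}  →  sig = (3;(1))
  P={4,5,6}:  v_{4} + v_{5} + v_{6} = v_{10}  →  sig = (3;(1))
  P={5,6,10}:  v_{5} + v_{6} + v_{10} = v_{1}  →  sig = (3;(1))
  P={1,3,8}:  v_{1} + v_{3} + v_{8} = v_{5} + 2·v_{6}  →  sig = (3;(1,2))
  P={4,5,9}:  v_{4} + v_{5} + v_{9} = 2·v_{7}  →  sig = (3;(2))
  P={3,4,5,8}:  v_{3} + v_{4} + v_{5} + v_{8} = 0  →  sig = (4;())
  P={2,3,4,5}:  v_{2} + v_{3} + v_{4} + v_{5} = v_{7}  →  sig = (4;(1))

Sorted signature multiset PRS(X):
    (2;())
    (2;(1))
    (2;(1,1))
    (2;(1,1))
    (2;(1,1))
    (2;(1,1,1))
    (2;(1,1,1,1))
    (2;(1,1,1,2))
    (2;(1,2))
    (2;(1,2,2))
    (2;(2))
    (2;(2,2,3))
    (3;(1))
    (3;(1))
    (3;(1))
    (3;(1))
    (3;(1,2))
    (3;(2))
    (4;())
    (4;(1))


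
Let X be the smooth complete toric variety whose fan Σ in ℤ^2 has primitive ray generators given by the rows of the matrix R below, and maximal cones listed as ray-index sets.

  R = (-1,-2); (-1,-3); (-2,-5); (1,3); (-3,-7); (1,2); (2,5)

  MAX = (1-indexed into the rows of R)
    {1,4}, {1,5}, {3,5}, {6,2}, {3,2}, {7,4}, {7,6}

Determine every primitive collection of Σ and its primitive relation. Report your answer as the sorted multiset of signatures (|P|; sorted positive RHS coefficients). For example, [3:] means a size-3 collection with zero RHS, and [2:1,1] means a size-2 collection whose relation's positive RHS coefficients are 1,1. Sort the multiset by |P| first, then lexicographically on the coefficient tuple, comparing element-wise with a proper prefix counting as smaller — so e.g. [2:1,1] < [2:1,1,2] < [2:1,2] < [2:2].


Primitive collections (14):

  • {1,6}:  v_{1} + v_{6} = 0  ⇒ sig = [2:]
  • {2,4}:  v_{2} + v_{4} = 0  ⇒ sig = [2:]
  • {3,7}:  v_{3} + v_{7} = 0  ⇒ sig = [2:]
  • {1,2}:  v_{1} + v_{2} = v_{3}  ⇒ sig = [2:1]
  • {1,3}:  v_{1} + v_{3} = v_{5}  ⇒ sig = [2:1]
  • {1,7}:  v_{1} + v_{7} = v_{4}  ⇒ sig = [2:1]
  • {2,7}:  v_{2} + v_{7} = v_{6}  ⇒ sig = [2:1]
  • {3,4}:  v_{3} + v_{4} = v_{1}  ⇒ sig = [2:1]
  • {3,6}:  v_{3} + v_{6} = v_{2}  ⇒ sig = [2:1]
  • {4,6}:  v_{4} + v_{6} = v_{7}  ⇒ sig = [2:1]
  • {5,6}:  v_{5} + v_{6} = v_{3}  ⇒ sig = [2:1]
  • {5,7}:  v_{5} + v_{7} = v_{1}  ⇒ sig = [2:1]
  • {2,5}:  v_{2} + v_{5} = 2·v_{3}  ⇒ sig = [2:2]
  • {4,5}:  v_{4} + v_{5} = 2·v_{1}  ⇒ sig = [2:2]

Sorted signature multiset PRS(X):
    |P|=2: 14 collections, coeffs (), (), (), (1), (1), (1), (1), (1), (1), (1), (1), (1), (2), (2)


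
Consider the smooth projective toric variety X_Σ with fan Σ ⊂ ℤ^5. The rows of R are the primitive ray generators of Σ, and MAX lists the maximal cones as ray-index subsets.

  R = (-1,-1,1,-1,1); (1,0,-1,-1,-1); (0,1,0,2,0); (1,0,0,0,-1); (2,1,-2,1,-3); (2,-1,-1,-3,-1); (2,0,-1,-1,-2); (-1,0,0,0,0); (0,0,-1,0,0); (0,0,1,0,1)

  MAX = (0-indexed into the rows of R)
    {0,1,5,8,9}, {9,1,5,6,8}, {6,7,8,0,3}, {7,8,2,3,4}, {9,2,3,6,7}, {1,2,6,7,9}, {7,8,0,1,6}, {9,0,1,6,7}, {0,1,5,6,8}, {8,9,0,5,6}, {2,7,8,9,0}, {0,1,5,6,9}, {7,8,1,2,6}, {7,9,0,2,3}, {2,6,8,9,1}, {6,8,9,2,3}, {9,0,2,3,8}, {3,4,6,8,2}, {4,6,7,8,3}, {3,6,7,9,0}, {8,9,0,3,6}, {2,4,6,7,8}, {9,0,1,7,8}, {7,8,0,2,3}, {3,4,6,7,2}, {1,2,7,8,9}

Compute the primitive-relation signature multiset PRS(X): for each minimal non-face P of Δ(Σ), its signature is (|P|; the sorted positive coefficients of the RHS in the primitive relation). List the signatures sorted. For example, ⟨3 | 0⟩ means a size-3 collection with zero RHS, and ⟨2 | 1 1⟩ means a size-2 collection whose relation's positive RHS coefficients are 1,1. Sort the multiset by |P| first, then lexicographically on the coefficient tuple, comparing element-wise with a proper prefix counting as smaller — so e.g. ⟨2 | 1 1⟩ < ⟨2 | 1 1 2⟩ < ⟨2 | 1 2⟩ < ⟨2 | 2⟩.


Primitive collections (14):

  {1,3}:  v_{1} + v_{3} = v_{6} — sig = ⟨2 | 1⟩
  {4,9}:  v_{4} + v_{9} = v_{2} + v_{6} — sig = ⟨2 | 1 1⟩
  {2,5}:  v_{2} + v_{5} = v_{6} + v_{8} + v_{9} — sig = ⟨2 | 1 1 1⟩
  {1,4}:  v_{1} + v_{4} = v_{2} + 2·v_{6} + v_{7} + v_{8} — sig = ⟨2 | 1 1 1 2⟩
  {3,5}:  v_{3} + v_{5} = v_{0} + 2·v_{6} + v_{8} + v_{9} — sig = ⟨2 | 1 1 1 2⟩
  {0,4}:  v_{0} + v_{4} = 2·v_{3} + v_{7} + v_{8} — sig = ⟨2 | 1 1 2⟩
  {4,5}:  v_{4} + v_{5} = 2·v_{6} + v_{8} — sig = ⟨2 | 1 2⟩
  {5,7}:  v_{5} + v_{7} = v_{0} + 2·v_{1} — sig = ⟨2 | 1 2⟩
  {0,1,2}:  v_{0} + v_{1} + v_{2} = 0 — sig = ⟨3 | 0⟩
  {0,2,6}:  v_{0} + v_{2} + v_{6} = v_{3} — sig = ⟨3 | 1⟩
  {3,7,8,9}:  v_{3} + v_{7} + v_{8} + v_{9} = 0 — sig = ⟨4 | 0⟩
  {6,7,8,9}:  v_{6} + v_{7} + v_{8} + v_{9} = v_{1} — sig = ⟨4 | 1⟩
  {0,1,6,8,9}:  v_{0} + v_{1} + v_{6} + v_{8} + v_{9} = v_{5} — sig = ⟨5 | 1⟩
  {2,3,6,7,8}:  v_{2} + v_{3} + v_{6} + v_{7} + v_{8} = v_{4} — sig = ⟨5 | 1⟩

Signatures (|P|; sorted positive RHS coefficients), sorted:
    ⟨2 | 1⟩
    ⟨2 | 1 1⟩
    ⟨2 | 1 1 1⟩
    ⟨2 | 1 1 1 2⟩
    ⟨2 | 1 1 1 2⟩
    ⟨2 | 1 1 2⟩
    ⟨2 | 1 2⟩
    ⟨2 | 1 2⟩
    ⟨3 | 0⟩
    ⟨3 | 1⟩
    ⟨4 | 0⟩
    ⟨4 | 1⟩
    ⟨5 | 1⟩
    ⟨5 | 1⟩


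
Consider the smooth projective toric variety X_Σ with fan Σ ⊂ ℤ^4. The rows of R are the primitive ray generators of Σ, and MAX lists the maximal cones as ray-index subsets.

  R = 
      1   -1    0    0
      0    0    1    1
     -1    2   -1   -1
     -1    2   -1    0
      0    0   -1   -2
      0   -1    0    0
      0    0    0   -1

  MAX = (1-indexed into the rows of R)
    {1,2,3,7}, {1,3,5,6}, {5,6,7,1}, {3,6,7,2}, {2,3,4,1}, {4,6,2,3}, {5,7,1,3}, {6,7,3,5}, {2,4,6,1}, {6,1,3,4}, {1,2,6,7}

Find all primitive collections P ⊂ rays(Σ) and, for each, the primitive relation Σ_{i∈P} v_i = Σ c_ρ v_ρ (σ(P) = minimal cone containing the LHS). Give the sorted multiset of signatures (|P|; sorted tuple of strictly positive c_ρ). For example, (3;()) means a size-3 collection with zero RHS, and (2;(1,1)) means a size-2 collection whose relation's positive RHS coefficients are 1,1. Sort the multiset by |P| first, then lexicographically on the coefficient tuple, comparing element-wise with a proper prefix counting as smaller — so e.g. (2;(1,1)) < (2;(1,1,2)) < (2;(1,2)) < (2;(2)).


Δ(Σ) — 7 vertices, 5 min non-faces:

  P={2,5}:  v_{2} + v_{5} = v_{7}  ⇒ sig = (2;(1))
  P={4,7}:  v_{4} + v_{7} = v_{3}  ⇒ sig = (2;(1))
  P={4,5}:  v_{4} + v_{5} = v_{1} + 2·v_{3} + v_{6}  ⇒ sig = (2;(1,1,2))
  P={1,2,3,6}:  v_{1} + v_{2} + v_{3} + v_{6} = 0  ⇒ sig = (4;())
  P={1,3,6,7}:  v_{1} + v_{3} + v_{6} + v_{7} = v_{5}  ⇒ sig = (4;(1))

so the primitive-relation signature multiset is
[(2;(1)), (2;(1)), (2;(1,1,2)), (4;()), (4;(1))]


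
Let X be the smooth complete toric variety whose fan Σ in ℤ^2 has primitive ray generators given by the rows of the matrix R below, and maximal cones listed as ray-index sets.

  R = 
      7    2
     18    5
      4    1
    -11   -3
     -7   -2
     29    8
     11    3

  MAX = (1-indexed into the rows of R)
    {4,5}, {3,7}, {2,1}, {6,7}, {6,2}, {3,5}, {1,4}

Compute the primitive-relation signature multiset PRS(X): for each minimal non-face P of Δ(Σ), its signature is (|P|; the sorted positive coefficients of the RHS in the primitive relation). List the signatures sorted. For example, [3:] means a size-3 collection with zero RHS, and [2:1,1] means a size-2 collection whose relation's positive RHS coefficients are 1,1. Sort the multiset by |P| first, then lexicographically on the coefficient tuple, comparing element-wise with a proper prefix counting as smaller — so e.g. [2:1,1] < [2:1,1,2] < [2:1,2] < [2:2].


Primitive collections (14):

  {1,5}:  v_{1} + v_{5} = 0 — sig = [2:]
  {4,7}:  v_{4} + v_{7} = 0 — sig = [2:]
  {1,3}:  v_{1} + v_{3} = v_{7} — sig = [2:1]
  {1,7}:  v_{1} + v_{7} = v_{2} — sig = [2:1]
  {2,4}:  v_{2} + v_{4} = v_{1} — sig = [2:1]
  {2,5}:  v_{2} + v_{5} = v_{7} — sig = [2:1]
  {2,7}:  v_{2} + v_{7} = v_{6} — sig = [2:1]
  {3,4}:  v_{3} + v_{4} = v_{5} — sig = [2:1]
  {4,6}:  v_{4} + v_{6} = v_{2} — sig = [2:1]
  {5,7}:  v_{5} + v_{7} = v_{3} — sig = [2:1]
  {1,6}:  v_{1} + v_{6} = 2·v_{2} — sig = [2:2]
  {2,3}:  v_{2} + v_{3} = 2·v_{7} — sig = [2:2]
  {5,6}:  v_{5} + v_{6} = 2·v_{7} — sig = [2:2]
  {3,6}:  v_{3} + v_{6} = 3·v_{7} — sig = [2:3]

Sorted signature multiset PRS(X):
    |P|=2: 14 collections, coeffs (), (), (1), (1), (1), (1), (1), (1), (1), (1), (2), (2), (2), (3)


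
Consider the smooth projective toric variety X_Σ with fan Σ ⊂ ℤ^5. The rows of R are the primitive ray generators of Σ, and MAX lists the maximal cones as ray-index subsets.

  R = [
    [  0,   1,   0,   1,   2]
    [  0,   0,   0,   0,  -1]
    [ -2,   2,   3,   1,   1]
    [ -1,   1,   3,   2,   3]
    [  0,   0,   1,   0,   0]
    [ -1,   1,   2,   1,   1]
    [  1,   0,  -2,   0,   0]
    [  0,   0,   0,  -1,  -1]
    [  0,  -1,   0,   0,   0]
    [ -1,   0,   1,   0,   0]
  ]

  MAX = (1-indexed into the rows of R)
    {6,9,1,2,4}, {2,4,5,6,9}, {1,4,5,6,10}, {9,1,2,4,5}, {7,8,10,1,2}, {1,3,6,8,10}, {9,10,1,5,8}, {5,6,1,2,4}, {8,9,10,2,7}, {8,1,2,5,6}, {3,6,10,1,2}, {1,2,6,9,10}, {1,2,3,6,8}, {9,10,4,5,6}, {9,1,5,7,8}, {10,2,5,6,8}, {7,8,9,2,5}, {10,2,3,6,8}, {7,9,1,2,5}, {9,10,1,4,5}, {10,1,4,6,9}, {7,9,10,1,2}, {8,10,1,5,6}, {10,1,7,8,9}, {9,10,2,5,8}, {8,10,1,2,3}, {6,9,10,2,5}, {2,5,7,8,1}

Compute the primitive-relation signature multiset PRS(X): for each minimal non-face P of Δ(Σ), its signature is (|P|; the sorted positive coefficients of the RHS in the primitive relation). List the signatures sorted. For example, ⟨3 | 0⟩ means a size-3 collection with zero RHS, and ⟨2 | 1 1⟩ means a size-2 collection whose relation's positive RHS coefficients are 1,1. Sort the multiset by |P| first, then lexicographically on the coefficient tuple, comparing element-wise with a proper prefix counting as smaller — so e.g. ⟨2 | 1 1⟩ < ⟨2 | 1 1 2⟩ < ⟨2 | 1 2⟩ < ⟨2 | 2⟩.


Δ(Σ) — 10 vertices, 14 min non-faces:

  P={3,9}:  v_{3} + v_{9} = v_{6} + v_{10} — sig = ⟨2 | 1 1⟩
  P={6,7}:  v_{6} + v_{7} = v_{1} + v_{2} — sig = ⟨2 | 1 1⟩
  P={3,4}:  v_{3} + v_{4} = v_{1} + v_{5} + 2·v_{6} + v_{10} — sig = ⟨2 | 1 1 1 2⟩
  P={4,7}:  v_{4} + v_{7} = 2·v_{1} + v_{2} + v_{5} + v_{9} — sig = ⟨2 | 1 1 1 2⟩
  P={4,8}:  v_{4} + v_{8} = v_{1} + 2·v_{5} + v_{10} — sig = ⟨2 | 1 1 2⟩
  P={3,7}:  v_{3} + v_{7} = 2·v_{1} + 2·v_{2} + v_{8} + v_{10} — sig = ⟨2 | 1 1 2 2⟩
  P={3,5}:  v_{3} + v_{5} = 2·v_{6} + v_{8} — sig = ⟨2 | 1 2⟩
  P={5,7,10}:  v_{5} + v_{7} + v_{10} = 0 — sig = ⟨3 | 0⟩
  P={6,8,9}:  v_{6} + v_{8} + v_{9} = v_{5} + v_{10} — sig = ⟨3 | 1 1⟩
  P={2,4,10}:  v_{2} + v_{4} + v_{10} = 2·v_{6} + v_{9} — sig = ⟨3 | 1 2⟩
  P={1,2,8,9}:  v_{1} + v_{2} + v_{8} + v_{9} = 0 — sig = ⟨4 | 0⟩
  P={1,2,5,10}:  v_{1} + v_{2} + v_{5} + v_{10} = v_{6} — sig = ⟨4 | 1⟩
  P={1,5,6,9}:  v_{1} + v_{5} + v_{6} + v_{9} = v_{4} — sig = ⟨4 | 1⟩
  P={1,2,6,8,10}:  v_{1} + v_{2} + v_{6} + v_{8} + v_{10} = v_{3} — sig = ⟨5 | 1⟩

Signatures (|P|; sorted positive RHS coefficients), sorted:
    ⟨2 | 1 1⟩
    ⟨2 | 1 1⟩
    ⟨2 | 1 1 1 2⟩
    ⟨2 | 1 1 1 2⟩
    ⟨2 | 1 1 2⟩
    ⟨2 | 1 1 2 2⟩
    ⟨2 | 1 2⟩
    ⟨3 | 0⟩
    ⟨3 | 1 1⟩
    ⟨3 | 1 2⟩
    ⟨4 | 0⟩
    ⟨4 | 1⟩
    ⟨4 | 1⟩
    ⟨5 | 1⟩
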